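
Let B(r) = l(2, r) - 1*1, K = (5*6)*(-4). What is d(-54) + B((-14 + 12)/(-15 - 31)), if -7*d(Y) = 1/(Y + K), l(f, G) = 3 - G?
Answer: 54833/28014 ≈ 1.9573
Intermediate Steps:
K = -120 (K = 30*(-4) = -120)
d(Y) = -1/(7*(-120 + Y)) (d(Y) = -1/(7*(Y - 120)) = -1/(7*(-120 + Y)))
B(r) = 2 - r (B(r) = (3 - r) - 1*1 = (3 - r) - 1 = 2 - r)
d(-54) + B((-14 + 12)/(-15 - 31)) = -1/(-840 + 7*(-54)) + (2 - (-14 + 12)/(-15 - 31)) = -1/(-840 - 378) + (2 - (-2)/(-46)) = -1/(-1218) + (2 - (-2)*(-1)/46) = -1*(-1/1218) + (2 - 1*1/23) = 1/1218 + (2 - 1/23) = 1/1218 + 45/23 = 54833/28014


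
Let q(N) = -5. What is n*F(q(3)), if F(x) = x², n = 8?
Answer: 200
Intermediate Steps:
n*F(q(3)) = 8*(-5)² = 8*25 = 200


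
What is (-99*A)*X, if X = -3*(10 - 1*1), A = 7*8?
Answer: 149688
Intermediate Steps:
A = 56
X = -27 (X = -3*(10 - 1) = -3*9 = -27)
(-99*A)*X = -99*56*(-27) = -5544*(-27) = 149688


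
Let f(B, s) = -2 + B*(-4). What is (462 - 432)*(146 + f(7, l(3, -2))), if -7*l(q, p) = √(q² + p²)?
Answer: 3480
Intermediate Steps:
l(q, p) = -√(p² + q²)/7 (l(q, p) = -√(q² + p²)/7 = -√(p² + q²)/7)
f(B, s) = -2 - 4*B
(462 - 432)*(146 + f(7, l(3, -2))) = (462 - 432)*(146 + (-2 - 4*7)) = 30*(146 + (-2 - 28)) = 30*(146 - 30) = 30*116 = 3480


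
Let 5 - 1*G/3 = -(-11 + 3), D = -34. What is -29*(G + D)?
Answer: 1247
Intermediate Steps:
G = -9 (G = 15 - (-3)*(-11 + 3) = 15 - (-3)*(-8) = 15 - 3*8 = 15 - 24 = -9)
-29*(G + D) = -29*(-9 - 34) = -29*(-43) = 1247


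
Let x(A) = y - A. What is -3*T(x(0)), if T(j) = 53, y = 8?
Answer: -159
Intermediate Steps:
x(A) = 8 - A
-3*T(x(0)) = -3*53 = -159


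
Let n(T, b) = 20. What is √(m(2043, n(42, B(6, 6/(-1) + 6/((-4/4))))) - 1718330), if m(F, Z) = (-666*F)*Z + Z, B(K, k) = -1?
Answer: 7*I*√590430 ≈ 5378.8*I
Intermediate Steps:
m(F, Z) = Z - 666*F*Z (m(F, Z) = -666*F*Z + Z = Z - 666*F*Z)
√(m(2043, n(42, B(6, 6/(-1) + 6/((-4/4))))) - 1718330) = √(20*(1 - 666*2043) - 1718330) = √(20*(1 - 1360638) - 1718330) = √(20*(-1360637) - 1718330) = √(-27212740 - 1718330) = √(-28931070) = 7*I*√590430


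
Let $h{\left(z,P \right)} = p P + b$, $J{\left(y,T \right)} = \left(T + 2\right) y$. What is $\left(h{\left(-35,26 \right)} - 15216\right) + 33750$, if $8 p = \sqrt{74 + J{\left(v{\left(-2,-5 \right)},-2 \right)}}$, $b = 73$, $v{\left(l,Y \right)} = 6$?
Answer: $18607 + \frac{13 \sqrt{74}}{4} \approx 18635.0$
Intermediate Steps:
$J{\left(y,T \right)} = y \left(2 + T\right)$ ($J{\left(y,T \right)} = \left(2 + T\right) y = y \left(2 + T\right)$)
$p = \frac{\sqrt{74}}{8}$ ($p = \frac{\sqrt{74 + 6 \left(2 - 2\right)}}{8} = \frac{\sqrt{74 + 6 \cdot 0}}{8} = \frac{\sqrt{74 + 0}}{8} = \frac{\sqrt{74}}{8} \approx 1.0753$)
$h{\left(z,P \right)} = 73 + \frac{P \sqrt{74}}{8}$ ($h{\left(z,P \right)} = \frac{\sqrt{74}}{8} P + 73 = \frac{P \sqrt{74}}{8} + 73 = 73 + \frac{P \sqrt{74}}{8}$)
$\left(h{\left(-35,26 \right)} - 15216\right) + 33750 = \left(\left(73 + \frac{1}{8} \cdot 26 \sqrt{74}\right) - 15216\right) + 33750 = \left(\left(73 + \frac{13 \sqrt{74}}{4}\right) - 15216\right) + 33750 = \left(-15143 + \frac{13 \sqrt{74}}{4}\right) + 33750 = 18607 + \frac{13 \sqrt{74}}{4}$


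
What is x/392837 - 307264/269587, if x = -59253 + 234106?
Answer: -73566572257/105903748319 ≈ -0.69466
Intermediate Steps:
x = 174853
x/392837 - 307264/269587 = 174853/392837 - 307264/269587 = -73566572257/105903748319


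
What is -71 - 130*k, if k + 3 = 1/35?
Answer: 2207/7 ≈ 315.29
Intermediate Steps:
k = -104/35 (k = -3 + 1/35 = -104/35 ≈ -2.9714)
-71 - 130*k = -71 - 130*(-104/35) = -71 + 2704/7 = 2207/7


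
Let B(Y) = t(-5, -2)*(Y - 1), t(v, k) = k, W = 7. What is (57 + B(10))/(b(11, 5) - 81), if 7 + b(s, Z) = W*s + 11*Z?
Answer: 39/44 ≈ 0.88636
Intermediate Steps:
b(s, Z) = -7 + 7*s + 11*Z (b(s, Z) = -7 + (7*s + 11*Z) = -7 + 7*s + 11*Z)
B(Y) = 2 - 2*Y (B(Y) = -2*(Y - 1) = -2*(-1 + Y) = 2 - 2*Y)
(57 + B(10))/(b(11, 5) - 81) = (57 + (2 - 2*10))/((-7 + 7*11 + 11*5) - 81) = (57 + (2 - 20))/((-7 + 77 + 55) - 81) = (57 - 18)/(125 - 81) = 39/44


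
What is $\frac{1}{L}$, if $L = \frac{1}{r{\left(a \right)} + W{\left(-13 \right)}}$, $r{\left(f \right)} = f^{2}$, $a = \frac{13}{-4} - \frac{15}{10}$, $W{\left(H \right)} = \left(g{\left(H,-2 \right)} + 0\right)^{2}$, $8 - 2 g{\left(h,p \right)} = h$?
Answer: $\frac{2125}{16} \approx 132.81$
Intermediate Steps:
$g{\left(h,p \right)} = 4 - \frac{h}{2}$
$W{\left(H \right)} = \left(4 - \frac{H}{2}\right)^{2}$ ($W{\left(H \right)} = \left(\left(4 - \frac{H}{2}\right) + 0\right)^{2} = \left(4 - \frac{H}{2}\right)^{2}$)
$a = - \frac{19}{4}$ ($a = 13 \left(- \frac{1}{4}\right) - \frac{3}{2} = - \frac{13}{4} - \frac{3}{2} = - \frac{19}{4} \approx -4.75$)
$L = \frac{16}{2125}$ ($L = \frac{1}{\left(- \frac{19}{4}\right)^{2} + \frac{\left(-8 - 13\right)^{2}}{4}} = \frac{1}{\frac{361}{16} + \frac{\left(-21\right)^{2}}{4}} = \frac{1}{\frac{361}{16} + \frac{1}{4} \cdot 441} = \frac{1}{\frac{361}{16} + \frac{441}{4}} = \frac{1}{\frac{2125}{16}} = \frac{16}{2125} \approx 0.0075294$)
$\frac{1}{L} = \frac{1}{\frac{16}{2125}} = \frac{2125}{16}$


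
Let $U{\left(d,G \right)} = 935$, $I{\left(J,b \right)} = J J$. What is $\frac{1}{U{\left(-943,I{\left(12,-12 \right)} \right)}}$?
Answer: $\frac{1}{935} \approx 0.0010695$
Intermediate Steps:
$I{\left(J,b \right)} = J^{2}$
$\frac{1}{U{\left(-943,I{\left(12,-12 \right)} \right)}} = \frac{1}{935}$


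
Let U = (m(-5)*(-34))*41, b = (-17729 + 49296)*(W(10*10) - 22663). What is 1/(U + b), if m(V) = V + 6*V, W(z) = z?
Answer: -1/712197431 ≈ -1.4041e-9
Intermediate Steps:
b = -712246221 (b = (-17729 + 49296)*(10*10 - 22663) = 31567*(100 - 22663) = 31567*(-22563) = -712246221)
m(V) = 7*V
U = 48790 (U = ((7*(-5))*(-34))*41 = -35*(-34)*41 = 1190*41 = 48790)
1/(U + b) = 1/(48790 - 712246221) = 1/(-712197431) = -1/712197431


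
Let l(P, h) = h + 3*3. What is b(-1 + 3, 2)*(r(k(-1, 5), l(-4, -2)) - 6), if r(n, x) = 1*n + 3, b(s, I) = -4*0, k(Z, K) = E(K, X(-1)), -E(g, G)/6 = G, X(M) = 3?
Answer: 0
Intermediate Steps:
E(g, G) = -6*G
k(Z, K) = -18 (k(Z, K) = -6*3 = -18)
b(s, I) = 0
l(P, h) = 9 + h (l(P, h) = h + 9 = 9 + h)
r(n, x) = 3 + n (r(n, x) = n + 3 = 3 + n)
b(-1 + 3, 2)*(r(k(-1, 5), l(-4, -2)) - 6) = 0*((3 - 18) - 6) = 0*(-15 - 6) = 0*(-21) = 0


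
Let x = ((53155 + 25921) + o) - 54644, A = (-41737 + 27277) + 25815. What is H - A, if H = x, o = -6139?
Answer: 6938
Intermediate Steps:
A = 11355 (A = -14460 + 25815 = 11355)
x = 18293 (x = ((53155 + 25921) - 6139) - 54644 = (79076 - 6139) - 54644 = 72937 - 54644 = 18293)
H = 18293
H - A = 18293 - 1*11355 = 18293 - 11355 = 6938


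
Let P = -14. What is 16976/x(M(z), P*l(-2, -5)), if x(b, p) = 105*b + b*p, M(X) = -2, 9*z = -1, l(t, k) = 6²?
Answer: 8488/399 ≈ 21.273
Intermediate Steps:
l(t, k) = 36
z = -⅑ (z = (⅑)*(-1) = -⅑ ≈ -0.11111)
16976/x(M(z), P*l(-2, -5)) = 16976/((-2*(105 - 14*36))) = 16976/((-2*(105 - 504))) = 16976/((-2*(-399))) = 16976/798 = 16976*(1/798) = 8488/399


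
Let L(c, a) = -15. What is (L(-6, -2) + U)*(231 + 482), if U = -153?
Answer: -119784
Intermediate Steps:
(L(-6, -2) + U)*(231 + 482) = (-15 - 153)*(231 + 482) = -168*713 = -119784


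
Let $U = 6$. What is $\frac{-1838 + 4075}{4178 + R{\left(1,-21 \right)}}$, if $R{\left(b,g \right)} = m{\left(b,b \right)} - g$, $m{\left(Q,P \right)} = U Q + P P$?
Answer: $\frac{2237}{4206} \approx 0.53186$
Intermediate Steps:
$m{\left(Q,P \right)} = P^{2} + 6 Q$ ($m{\left(Q,P \right)} = 6 Q + P P = 6 Q + P^{2} = P^{2} + 6 Q$)
$R{\left(b,g \right)} = b^{2} - g + 6 b$ ($R{\left(b,g \right)} = \left(b^{2} + 6 b\right) - g = b^{2} - g + 6 b$)
$\frac{-1838 + 4075}{4178 + R{\left(1,-21 \right)}} = \frac{-1838 + 4075}{4178 + \left(1^{2} - -21 + 6 \cdot 1\right)} = \frac{2237}{4178 + \left(1 + 21 + 6\right)} = \frac{2237}{4178 + 28} = \frac{2237}{4206}$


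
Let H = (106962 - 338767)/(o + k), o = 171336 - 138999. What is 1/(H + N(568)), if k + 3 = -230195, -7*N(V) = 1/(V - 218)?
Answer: 484759450/567724389 ≈ 0.85386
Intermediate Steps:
N(V) = -1/(7*(-218 + V)) (N(V) = -1/(7*(V - 218)) = -1/(7*(-218 + V)))
o = 32337
k = -230198 (k = -3 - 230195 = -230198)
H = 231805/197861 (H = (106962 - 338767)/(32337 - 230198) = -231805/(-197861) = -231805*(-1/197861) = 231805/197861 ≈ 1.1716)
1/(H + N(568)) = 1/(231805/197861 - 1/(-1526 + 7*568)) = 1/(231805/197861 - 1/(-1526 + 3976)) = 1/(231805/197861 - 1/2450) = 1/(567724389/484759450) = 484759450/567724389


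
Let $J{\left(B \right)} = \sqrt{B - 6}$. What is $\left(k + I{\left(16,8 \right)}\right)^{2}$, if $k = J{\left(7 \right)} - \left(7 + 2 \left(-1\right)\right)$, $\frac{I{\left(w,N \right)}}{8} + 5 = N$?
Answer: $400$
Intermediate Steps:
$J{\left(B \right)} = \sqrt{-6 + B}$
$I{\left(w,N \right)} = -40 + 8 N$
$k = -4$ ($k = \sqrt{-6 + 7} - \left(7 + 2 \left(-1\right)\right) = \sqrt{1} - \left(7 - 2\right) = 1 - 5 = -4$)
$\left(k + I{\left(16,8 \right)}\right)^{2} = \left(-4 + \left(-40 + 8 \cdot 8\right)\right)^{2} = \left(-4 + \left(-40 + 64\right)\right)^{2} = \left(-4 + 24\right)^{2} = 20^{2} = 400$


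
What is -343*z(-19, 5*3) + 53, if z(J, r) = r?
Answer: -5092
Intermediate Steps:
-343*z(-19, 5*3) + 53 = -1715*3 + 53 = -343*15 + 53 = -5145 + 53 = -5092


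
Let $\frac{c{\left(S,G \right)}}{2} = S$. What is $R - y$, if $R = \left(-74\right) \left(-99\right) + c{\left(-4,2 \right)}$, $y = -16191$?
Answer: $23509$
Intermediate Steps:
$c{\left(S,G \right)} = 2 S$
$R = 7318$ ($R = \left(-74\right) \left(-99\right) + 2 \left(-4\right) = 7326 - 8 = 7318$)
$R - y = 7318 - -16191 = 7318 + 16191 = 23509$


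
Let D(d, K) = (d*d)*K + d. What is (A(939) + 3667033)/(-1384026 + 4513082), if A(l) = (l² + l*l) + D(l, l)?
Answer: 833367433/3129056 ≈ 266.33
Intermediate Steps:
D(d, K) = d + K*d² (D(d, K) = d²*K + d = K*d² + d = d + K*d²)
A(l) = 2*l² + l*(1 + l²) (A(l) = (l² + l*l) + l*(1 + l*l) = (l² + l²) + l*(1 + l²) = 2*l² + l*(1 + l²))
(A(939) + 3667033)/(-1384026 + 4513082) = (939*(1 + 939² + 2*939) + 3667033)/(-1384026 + 4513082) = (939*(1 + 881721 + 1878) + 3667033)/3129056 = (939*883600 + 3667033)*(1/3129056) = (829700400 + 3667033)*(1/3129056) = 833367433*(1/3129056) = 833367433/3129056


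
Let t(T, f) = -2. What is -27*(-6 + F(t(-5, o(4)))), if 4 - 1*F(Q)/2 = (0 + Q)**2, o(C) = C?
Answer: 162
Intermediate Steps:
F(Q) = 8 - 2*Q**2 (F(Q) = 8 - 2*(0 + Q)**2 = 8 - 2*Q**2)
-27*(-6 + F(t(-5, o(4)))) = -27*(-6 + (8 - 2*(-2)**2)) = -27*(-6 + (8 - 2*4)) = -27*(-6 + (8 - 8)) = -27*(-6 + 0) = -27*(-6) = 162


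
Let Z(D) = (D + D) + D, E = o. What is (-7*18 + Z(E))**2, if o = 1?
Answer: 15129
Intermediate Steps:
E = 1
Z(D) = 3*D (Z(D) = 2*D + D = 3*D)
(-7*18 + Z(E))**2 = (-7*18 + 3*1)**2 = (-126 + 3)**2 = (-123)**2 = 15129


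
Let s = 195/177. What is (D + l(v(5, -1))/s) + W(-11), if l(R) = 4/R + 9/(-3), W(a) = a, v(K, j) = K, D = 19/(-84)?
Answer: -360991/27300 ≈ -13.223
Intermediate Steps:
D = -19/84 (D = 19*(-1/84) = -19/84 ≈ -0.22619)
l(R) = -3 + 4/R (l(R) = 4/R + 9*(-⅓) = 4/R - 3 = -3 + 4/R)
s = 65/59 (s = 195*(1/177) = 65/59 ≈ 1.1017)
(D + l(v(5, -1))/s) + W(-11) = (-19/84 + (-3 + 4/5)/(65/59)) - 11 = (-19/84 + (-3 + 4*(⅕))*(59/65)) - 11 = (-19/84 + (-3 + ⅘)*(59/65)) - 11 = (-19/84 - 11/5*59/65) - 11 = (-19/84 - 649/325) - 11 = -60691/27300 - 11 = -360991/27300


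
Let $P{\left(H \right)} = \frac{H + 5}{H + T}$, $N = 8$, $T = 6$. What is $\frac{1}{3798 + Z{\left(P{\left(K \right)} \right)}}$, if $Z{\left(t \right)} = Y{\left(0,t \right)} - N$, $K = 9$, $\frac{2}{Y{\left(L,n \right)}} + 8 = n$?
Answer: $\frac{53}{200855} \approx 0.00026387$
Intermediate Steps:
$Y{\left(L,n \right)} = \frac{2}{-8 + n}$
$P{\left(H \right)} = \frac{5 + H}{6 + H}$ ($P{\left(H \right)} = \frac{H + 5}{H + 6} = \frac{5 + H}{6 + H}$)
$Z{\left(t \right)} = -8 + \frac{2}{-8 + t}$ ($Z{\left(t \right)} = \frac{2}{-8 + t} - 8 = -8 + \frac{2}{-8 + t}$)
$\frac{1}{3798 + Z{\left(P{\left(K \right)} \right)}} = \frac{1}{3798 + \frac{2 \left(33 - 4 \frac{5 + 9}{6 + 9}\right)}{-8 + \frac{5 + 9}{6 + 9}}} = \frac{1}{3798 + \frac{2 \left(33 - 4 \cdot \frac{1}{15} \cdot 14\right)}{-8 + \frac{1}{15} \cdot 14}} = \frac{1}{3798 + \frac{2 \left(33 - \frac{56}{15}\right)}{-8 + \frac{14}{15}}} = \frac{1}{3798 + \frac{2 \left(33 - \frac{56}{15}\right)}{- \frac{106}{15}}} = \frac{1}{3798 + 2 \left(- \frac{15}{106}\right) \frac{439}{15}} = \frac{1}{3798 - \frac{439}{53}} = \frac{1}{\frac{200855}{53}} = \frac{53}{200855}$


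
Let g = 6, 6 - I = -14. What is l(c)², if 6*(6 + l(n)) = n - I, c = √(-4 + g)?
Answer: (56 - √2)²/36 ≈ 82.767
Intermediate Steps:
I = 20 (I = 6 - 1*(-14) = 6 + 14 = 20)
c = √2 (c = √(-4 + 6) = √2 ≈ 1.4142)
l(n) = -28/3 + n/6 (l(n) = -6 + (n - 1*20)/6 = -6 + (n - 20)/6 = -6 + (-20 + n)/6 = -6 + (-10/3 + n/6) = -28/3 + n/6)
l(c)² = (-28/3 + √2/6)²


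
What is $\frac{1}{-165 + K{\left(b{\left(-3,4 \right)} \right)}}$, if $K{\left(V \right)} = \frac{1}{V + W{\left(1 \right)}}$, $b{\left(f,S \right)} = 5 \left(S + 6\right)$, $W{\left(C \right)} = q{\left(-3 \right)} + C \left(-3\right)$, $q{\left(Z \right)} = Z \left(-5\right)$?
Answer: $- \frac{62}{10229} \approx -0.0060612$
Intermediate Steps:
$q{\left(Z \right)} = - 5 Z$
$W{\left(C \right)} = 15 - 3 C$ ($W{\left(C \right)} = \left(-5\right) \left(-3\right) + C \left(-3\right) = 15 - 3 C$)
$b{\left(f,S \right)} = 30 + 5 S$ ($b{\left(f,S \right)} = 5 \left(6 + S\right) = 30 + 5 S$)
$K{\left(V \right)} = \frac{1}{12 + V}$ ($K{\left(V \right)} = \frac{1}{V + \left(15 - 3\right)} = \frac{1}{V + 12} = \frac{1}{12 + V}$)
$\frac{1}{-165 + K{\left(b{\left(-3,4 \right)} \right)}} = \frac{1}{-165 + \frac{1}{12 + \left(30 + 5 \cdot 4\right)}} = \frac{1}{-165 + \frac{1}{12 + \left(30 + 20\right)}} = \frac{1}{-165 + \frac{1}{12 + 50}} = \frac{1}{-165 + \frac{1}{62}} = \frac{1}{- \frac{10229}{62}} = - \frac{62}{10229}$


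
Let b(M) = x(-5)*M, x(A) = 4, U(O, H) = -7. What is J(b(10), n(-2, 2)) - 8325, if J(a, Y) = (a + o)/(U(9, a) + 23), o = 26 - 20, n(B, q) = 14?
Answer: -66577/8 ≈ -8322.1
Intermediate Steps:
o = 6
b(M) = 4*M
J(a, Y) = 3/8 + a/16 (J(a, Y) = (a + 6)/(-7 + 23) = (6 + a)/16 = (6 + a)*(1/16) = 3/8 + a/16)
J(b(10), n(-2, 2)) - 8325 = (3/8 + (4*10)/16) - 8325 = (3/8 + (1/16)*40) - 8325 = (3/8 + 5/2) - 8325 = 23/8 - 8325 = -66577/8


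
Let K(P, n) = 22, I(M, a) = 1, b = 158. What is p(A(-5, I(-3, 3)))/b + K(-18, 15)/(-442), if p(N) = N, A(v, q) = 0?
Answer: -11/221 ≈ -0.049774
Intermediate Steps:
p(A(-5, I(-3, 3)))/b + K(-18, 15)/(-442) = 0/158 + 22/(-442) = 0*(1/158) + 22*(-1/442) = 0 - 11/221 = -11/221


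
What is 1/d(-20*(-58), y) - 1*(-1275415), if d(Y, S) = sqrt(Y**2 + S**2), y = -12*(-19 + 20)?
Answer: 1275415 + sqrt(84109)/336436 ≈ 1.2754e+6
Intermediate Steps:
y = -12 (y = -12*1 = -12)
d(Y, S) = sqrt(S**2 + Y**2)
1/d(-20*(-58), y) - 1*(-1275415) = 1/(sqrt((-12)**2 + (-20*(-58))**2)) - 1*(-1275415) = 1/(sqrt(144 + 1160**2)) + 1275415 = 1/(sqrt(144 + 1345600)) + 1275415 = 1/(sqrt(1345744)) + 1275415 = 1/(4*sqrt(84109)) + 1275415 = sqrt(84109)/336436 + 1275415 = 1275415 + sqrt(84109)/336436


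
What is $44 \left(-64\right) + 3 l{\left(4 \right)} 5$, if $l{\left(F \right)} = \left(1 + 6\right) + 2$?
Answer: $-2681$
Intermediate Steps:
$l{\left(F \right)} = 9$ ($l{\left(F \right)} = 7 + 2 = 9$)
$44 \left(-64\right) + 3 l{\left(4 \right)} 5 = 44 \left(-64\right) + 3 \cdot 9 \cdot 5 = -2816 + 27 \cdot 5 = -2816 + 135 = -2681$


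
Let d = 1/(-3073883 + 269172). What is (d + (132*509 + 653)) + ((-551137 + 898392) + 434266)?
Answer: 2382214944381/2804711 ≈ 8.4936e+5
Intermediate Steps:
d = -1/2804711 (d = 1/(-2804711) = -1/2804711 ≈ -3.5654e-7)
(d + (132*509 + 653)) + ((-551137 + 898392) + 434266) = (-1/2804711 + (132*509 + 653)) + ((-551137 + 898392) + 434266) = (-1/2804711 + (67188 + 653)) + (347255 + 434266) = (-1/2804711 + 67841) + 781521 = 190274398950/2804711 + 781521 = 2382214944381/2804711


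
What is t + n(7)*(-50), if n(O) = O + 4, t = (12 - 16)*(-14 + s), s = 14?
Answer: -550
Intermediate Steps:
t = 0 (t = (12 - 16)*(-14 + 14) = -4*0 = 0)
n(O) = 4 + O
t + n(7)*(-50) = 0 + (4 + 7)*(-50) = 0 + 11*(-50) = 0 - 550 = -550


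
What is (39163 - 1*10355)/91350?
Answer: 14404/45675 ≈ 0.31536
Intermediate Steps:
(39163 - 1*10355)/91350 = (39163 - 10355)*(1/91350) = 28808*(1/91350) = 14404/45675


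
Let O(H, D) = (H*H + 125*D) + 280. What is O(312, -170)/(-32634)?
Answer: -4243/1813 ≈ -2.3403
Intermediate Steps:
O(H, D) = 280 + H² + 125*D (O(H, D) = (H² + 125*D) + 280 = 280 + H² + 125*D)
O(312, -170)/(-32634) = (280 + 312² + 125*(-170))/(-32634) = (280 + 97344 - 21250)*(-1/32634) = 76374*(-1/32634) = -4243/1813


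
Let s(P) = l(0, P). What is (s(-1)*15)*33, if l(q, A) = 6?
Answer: 2970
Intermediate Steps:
s(P) = 6
(s(-1)*15)*33 = (6*15)*33 = 90*33 = 2970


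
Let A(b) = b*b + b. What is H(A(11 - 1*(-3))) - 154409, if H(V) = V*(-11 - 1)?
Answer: -156929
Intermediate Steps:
A(b) = b + b² (A(b) = b² + b = b + b²)
H(V) = -12*V (H(V) = V*(-12) = -12*V)
H(A(11 - 1*(-3))) - 154409 = -12*(11 - 1*(-3))*(1 + (11 - 1*(-3))) - 154409 = -12*(11 + 3)*(1 + (11 + 3)) - 154409 = -168*(1 + 14) - 154409 = -168*15 - 154409 = -12*210 - 154409 = -2520 - 154409 = -156929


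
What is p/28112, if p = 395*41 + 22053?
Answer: 683/502 ≈ 1.3606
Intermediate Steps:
p = 38248 (p = 16195 + 22053 = 38248)
p/28112 = 38248/28112 = 38248*(1/28112) = 683/502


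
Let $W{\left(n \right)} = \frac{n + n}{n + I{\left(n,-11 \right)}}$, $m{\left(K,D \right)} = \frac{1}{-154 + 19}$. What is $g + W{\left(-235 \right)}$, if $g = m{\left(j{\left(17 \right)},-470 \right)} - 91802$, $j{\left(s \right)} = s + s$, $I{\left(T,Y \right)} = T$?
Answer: $- \frac{12393136}{135} \approx -91801.0$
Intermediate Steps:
$j{\left(s \right)} = 2 s$
$m{\left(K,D \right)} = - \frac{1}{135}$ ($m{\left(K,D \right)} = \frac{1}{-135} = - \frac{1}{135}$)
$W{\left(n \right)} = 1$ ($W{\left(n \right)} = \frac{n + n}{n + n} = \frac{2 n}{2 n} = 2 n \frac{1}{2 n} = 1$)
$g = - \frac{12393271}{135}$ ($g = - \frac{1}{135} - 91802 = - \frac{12393271}{135} \approx -91802.0$)
$g + W{\left(-235 \right)} = - \frac{12393271}{135} + 1 = - \frac{12393136}{135}$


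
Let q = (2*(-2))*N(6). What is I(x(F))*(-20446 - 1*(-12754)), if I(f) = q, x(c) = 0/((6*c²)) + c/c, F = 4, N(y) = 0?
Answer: 0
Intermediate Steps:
x(c) = 1 (x(c) = 0*(1/(6*c²)) + 1 = 0 + 1 = 1)
q = 0 (q = (2*(-2))*0 = -4*0 = 0)
I(f) = 0
I(x(F))*(-20446 - 1*(-12754)) = 0*(-20446 - 1*(-12754)) = 0*(-20446 + 12754) = 0*(-7692) = 0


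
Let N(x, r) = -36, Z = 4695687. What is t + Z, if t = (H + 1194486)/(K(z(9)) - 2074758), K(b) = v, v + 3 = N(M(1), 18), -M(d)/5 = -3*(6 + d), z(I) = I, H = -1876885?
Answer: 9742597982938/2074797 ≈ 4.6957e+6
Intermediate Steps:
M(d) = 90 + 15*d (M(d) = -(-15)*(6 + d) = -5*(-18 - 3*d) = 90 + 15*d)
v = -39 (v = -3 - 36 = -39)
K(b) = -39
t = 682399/2074797 (t = (-1876885 + 1194486)/(-39 - 2074758) = -682399/(-2074797) = -682399*(-1/2074797) = 682399/2074797 ≈ 0.32890)
t + Z = 682399/2074797 + 4695687 = 9742597982938/2074797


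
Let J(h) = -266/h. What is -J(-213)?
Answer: -266/213 ≈ -1.2488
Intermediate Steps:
-J(-213) = -(-266)/(-213) = -(-266)*(-1)/213 = -1*266/213 = -266/213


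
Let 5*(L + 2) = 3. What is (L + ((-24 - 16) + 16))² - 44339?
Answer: -1092346/25 ≈ -43694.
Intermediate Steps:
L = -7/5 (L = -2 + (⅕)*3 = -2 + ⅗ = -7/5 ≈ -1.4000)
(L + ((-24 - 16) + 16))² - 44339 = (-7/5 + ((-24 - 16) + 16))² - 44339 = (-7/5 + (-40 + 16))² - 44339 = (-7/5 - 24)² - 44339 = (-127/5)² - 44339 = 16129/25 - 44339 = -1092346/25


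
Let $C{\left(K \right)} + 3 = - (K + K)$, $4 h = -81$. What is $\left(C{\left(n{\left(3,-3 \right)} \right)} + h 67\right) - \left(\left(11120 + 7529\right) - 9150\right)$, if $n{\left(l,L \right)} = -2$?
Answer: $- \frac{43419}{4} \approx -10855.0$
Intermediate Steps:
$h = - \frac{81}{4}$ ($h = \frac{1}{4} \left(-81\right) = - \frac{81}{4} \approx -20.25$)
$C{\left(K \right)} = -3 - 2 K$ ($C{\left(K \right)} = -3 - \left(K + K\right) = -3 - 2 K$)
$\left(C{\left(n{\left(3,-3 \right)} \right)} + h 67\right) - \left(\left(11120 + 7529\right) - 9150\right) = \left(\left(-3 - -4\right) - \frac{5427}{4}\right) - \left(\left(11120 + 7529\right) - 9150\right) = \left(\left(-3 + 4\right) - \frac{5427}{4}\right) - \left(18649 - 9150\right) = \left(1 - \frac{5427}{4}\right) - 9499 = - \frac{5423}{4} - 9499 = - \frac{43419}{4}$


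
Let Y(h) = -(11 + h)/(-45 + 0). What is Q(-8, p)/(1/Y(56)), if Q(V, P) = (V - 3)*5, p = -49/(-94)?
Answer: -737/9 ≈ -81.889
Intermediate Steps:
p = 49/94 (p = -49*(-1/94) = 49/94 ≈ 0.52128)
Q(V, P) = -15 + 5*V (Q(V, P) = (-3 + V)*5 = -15 + 5*V)
Y(h) = 11/45 + h/45 (Y(h) = -(11 + h)/(-45) = -(11 + h)*(-1)/45 = -(-11/45 - h/45) = 11/45 + h/45)
Q(-8, p)/(1/Y(56)) = (-15 + 5*(-8))/(1/(11/45 + (1/45)*56)) = (-15 - 40)/(1/(11/45 + 56/45)) = -55/(1/(67/45)) = -55/45/67 = -55*67/45 = -737/9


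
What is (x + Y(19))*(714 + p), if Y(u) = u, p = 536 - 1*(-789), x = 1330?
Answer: 2750611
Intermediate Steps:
p = 1325 (p = 536 + 789 = 1325)
(x + Y(19))*(714 + p) = (1330 + 19)*(714 + 1325) = 1349*2039 = 2750611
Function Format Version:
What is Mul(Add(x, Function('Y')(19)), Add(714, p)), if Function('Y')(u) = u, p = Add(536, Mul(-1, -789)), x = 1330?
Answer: 2750611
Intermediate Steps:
p = 1325 (p = Add(536, 789) = 1325)
Mul(Add(x, Function('Y')(19)), Add(714, p)) = Mul(Add(1330, 19), Add(714, 1325)) = Mul(1349, 2039) = 2750611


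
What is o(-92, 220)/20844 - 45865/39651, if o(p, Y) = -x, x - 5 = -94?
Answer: -317493707/275495148 ≈ -1.1524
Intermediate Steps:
x = -89 (x = 5 - 94 = -89)
o(p, Y) = 89 (o(p, Y) = -1*(-89) = 89)
o(-92, 220)/20844 - 45865/39651 = 89/20844 - 45865/39651 = -317493707/275495148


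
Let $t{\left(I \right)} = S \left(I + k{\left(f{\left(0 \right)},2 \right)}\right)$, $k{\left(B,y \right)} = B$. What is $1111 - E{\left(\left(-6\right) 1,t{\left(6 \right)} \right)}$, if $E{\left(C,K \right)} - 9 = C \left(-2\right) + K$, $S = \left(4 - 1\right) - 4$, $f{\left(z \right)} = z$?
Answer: $1096$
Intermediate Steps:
$S = -1$ ($S = 3 - 4 = -1$)
$t{\left(I \right)} = - I$ ($t{\left(I \right)} = - (I + 0) = - I$)
$E{\left(C,K \right)} = 9 + K - 2 C$ ($E{\left(C,K \right)} = 9 + \left(C \left(-2\right) + K\right) = 9 - \left(- K + 2 C\right) = 9 + K - 2 C$)
$1111 - E{\left(\left(-6\right) 1,t{\left(6 \right)} \right)} = 1111 - \left(9 - 6 - 2 \left(\left(-6\right) 1\right)\right) = 1111 - \left(9 - 6 - -12\right) = 1111 - \left(9 - 6 + 12\right) = 1111 - 15 = 1096$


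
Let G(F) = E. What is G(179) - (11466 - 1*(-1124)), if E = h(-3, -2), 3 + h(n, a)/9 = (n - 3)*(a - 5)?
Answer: -12239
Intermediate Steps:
h(n, a) = -27 + 9*(-5 + a)*(-3 + n) (h(n, a) = -27 + 9*((n - 3)*(a - 5)) = -27 + 9*((-3 + n)*(-5 + a)) = -27 + 9*((-5 + a)*(-3 + n)) = -27 + 9*(-5 + a)*(-3 + n))
E = 351 (E = 108 - 45*(-3) - 27*(-2) + 9*(-2)*(-3) = 108 + 135 + 54 + 54 = 351)
G(F) = 351
G(179) - (11466 - 1*(-1124)) = 351 - (11466 - 1*(-1124)) = 351 - (11466 + 1124) = 351 - 1*12590 = 351 - 12590 = -12239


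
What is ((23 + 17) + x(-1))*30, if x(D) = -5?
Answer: 1050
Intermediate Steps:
((23 + 17) + x(-1))*30 = ((23 + 17) - 5)*30 = (40 - 5)*30 = 35*30 = 1050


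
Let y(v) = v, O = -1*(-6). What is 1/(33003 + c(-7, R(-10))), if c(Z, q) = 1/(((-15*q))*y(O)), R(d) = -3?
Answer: 270/8910811 ≈ 3.0300e-5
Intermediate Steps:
O = 6
c(Z, q) = -1/(90*q) (c(Z, q) = 1/(-15*q*6) = -1/(15*q)*(1/6) = -1/(90*q))
1/(33003 + c(-7, R(-10))) = 1/(33003 - 1/90/(-3)) = 1/(33003 - 1/90*(-1/3)) = 1/(33003 + 1/270) = 1/(8910811/270) = 270/8910811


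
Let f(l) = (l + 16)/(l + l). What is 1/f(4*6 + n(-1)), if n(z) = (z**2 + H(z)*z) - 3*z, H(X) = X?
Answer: 58/45 ≈ 1.2889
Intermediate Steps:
n(z) = -3*z + 2*z**2 (n(z) = (z**2 + z*z) - 3*z = (z**2 + z**2) - 3*z = 2*z**2 - 3*z = -3*z + 2*z**2)
f(l) = (16 + l)/(2*l) (f(l) = (16 + l)/((2*l)) = (16 + l)*(1/(2*l)) = (16 + l)/(2*l))
1/f(4*6 + n(-1)) = 1/((16 + (4*6 - (-3 + 2*(-1))))/(2*(4*6 - (-3 + 2*(-1))))) = 1/((16 + (24 - (-3 - 2)))/(2*(24 - (-3 - 2)))) = 1/((16 + (24 - 1*(-5)))/(2*(24 - 1*(-5)))) = 1/((16 + (24 + 5))/(2*(24 + 5))) = 1/((1/2)*(16 + 29)/29) = 1/((1/2)*(1/29)*45) = 1/(45/58) = 58/45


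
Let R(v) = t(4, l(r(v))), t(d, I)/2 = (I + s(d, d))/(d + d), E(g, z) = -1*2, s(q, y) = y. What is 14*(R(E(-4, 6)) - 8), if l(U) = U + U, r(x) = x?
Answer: -112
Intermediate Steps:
E(g, z) = -2
l(U) = 2*U
t(d, I) = (I + d)/d (t(d, I) = 2*((I + d)/(d + d)) = 2*((I + d)/((2*d))) = 2*((I + d)*(1/(2*d))) = 2*((I + d)/(2*d)) = (I + d)/d)
R(v) = 1 + v/2 (R(v) = (2*v + 4)/4 = (4 + 2*v)/4 = 1 + v/2)
14*(R(E(-4, 6)) - 8) = 14*((1 + (½)*(-2)) - 8) = 14*((1 - 1) - 8) = 14*(0 - 8) = 14*(-8) = -112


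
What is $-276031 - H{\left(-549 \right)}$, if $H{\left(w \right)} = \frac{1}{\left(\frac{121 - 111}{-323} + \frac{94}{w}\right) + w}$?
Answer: $- \frac{26882210362298}{97388375} \approx -2.7603 \cdot 10^{5}$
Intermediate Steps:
$H{\left(w \right)} = \frac{1}{- \frac{10}{323} + w + \frac{94}{w}}$ ($H{\left(w \right)} = \frac{1}{\left(10 \left(- \frac{1}{323}\right) + \frac{94}{w}\right) + w} = \frac{1}{\left(- \frac{10}{323} + \frac{94}{w}\right) + w} = \frac{1}{- \frac{10}{323} + w + \frac{94}{w}}$)
$-276031 - H{\left(-549 \right)} = -276031 - 323 \left(-549\right) \frac{1}{30362 - -5490 + 323 \left(-549\right)^{2}} = -276031 - 323 \left(-549\right) \frac{1}{30362 + 5490 + 323 \cdot 301401} = -276031 - 323 \left(-549\right) \frac{1}{30362 + 5490 + 97352523} = -276031 - 323 \left(-549\right) \frac{1}{97388375} = -276031 - - \frac{177327}{97388375} = -276031 + \frac{177327}{97388375} = - \frac{26882210362298}{97388375}$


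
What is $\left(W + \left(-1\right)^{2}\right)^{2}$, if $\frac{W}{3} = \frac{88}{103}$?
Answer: $\frac{134689}{10609} \approx 12.696$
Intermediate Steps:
$W = \frac{264}{103}$ ($W = 3 \cdot \frac{88}{103} = \frac{264}{103} \approx 2.5631$)
$\left(W + \left(-1\right)^{2}\right)^{2} = \left(\frac{264}{103} + \left(-1\right)^{2}\right)^{2} = \left(\frac{264}{103} + 1\right)^{2} = \left(\frac{367}{103}\right)^{2} = \frac{134689}{10609}$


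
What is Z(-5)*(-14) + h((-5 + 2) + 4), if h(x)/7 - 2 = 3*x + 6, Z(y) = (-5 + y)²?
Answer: -1323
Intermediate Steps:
h(x) = 56 + 21*x (h(x) = 14 + 7*(3*x + 6) = 14 + 7*(6 + 3*x) = 14 + (42 + 21*x) = 56 + 21*x)
Z(-5)*(-14) + h((-5 + 2) + 4) = (-5 - 5)²*(-14) + (56 + 21*((-5 + 2) + 4)) = (-10)²*(-14) + (56 + 21*(-3 + 4)) = 100*(-14) + (56 + 21*1) = -1400 + (56 + 21) = -1400 + 77 = -1323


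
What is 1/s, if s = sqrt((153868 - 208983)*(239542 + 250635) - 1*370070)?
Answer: -I*sqrt(1080659017)/5403295085 ≈ -6.084e-6*I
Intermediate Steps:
s = 5*I*sqrt(1080659017) (s = sqrt(-55115*490177 - 370070) = sqrt(-27016105355 - 370070) = sqrt(-27016475425) = 5*I*sqrt(1080659017) ≈ 1.6437e+5*I)
1/s = 1/(5*I*sqrt(1080659017)) = -I*sqrt(1080659017)/5403295085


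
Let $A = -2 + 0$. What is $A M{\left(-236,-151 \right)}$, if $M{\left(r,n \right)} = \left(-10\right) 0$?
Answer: $0$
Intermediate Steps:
$M{\left(r,n \right)} = 0$
$A = -2$
$A M{\left(-236,-151 \right)} = \left(-2\right) 0 = 0$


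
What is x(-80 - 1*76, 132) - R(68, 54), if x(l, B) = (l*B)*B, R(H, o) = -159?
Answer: -2717985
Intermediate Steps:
x(l, B) = l*B**2 (x(l, B) = (B*l)*B = l*B**2)
x(-80 - 1*76, 132) - R(68, 54) = (-80 - 1*76)*132**2 - 1*(-159) = (-80 - 76)*17424 + 159 = -156*17424 + 159 = -2718144 + 159 = -2717985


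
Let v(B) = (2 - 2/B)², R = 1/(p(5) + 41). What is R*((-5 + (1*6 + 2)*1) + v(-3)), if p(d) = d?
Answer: 91/414 ≈ 0.21981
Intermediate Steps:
R = 1/46 (R = 1/(5 + 41) = 1/46 ≈ 0.021739)
R*((-5 + (1*6 + 2)*1) + v(-3)) = ((-5 + (1*6 + 2)*1) + 4*(-1 - 3)²/(-3)²)/46 = ((-5 + (6 + 2)*1) + 4*(⅑)*(-4)²)/46 = ((-5 + 8*1) + 4*(⅑)*16)/46 = ((-5 + 8) + 64/9)/46 = (3 + 64/9)/46 = (1/46)*(91/9) = 91/414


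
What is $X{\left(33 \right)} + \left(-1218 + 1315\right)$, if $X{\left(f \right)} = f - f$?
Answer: $97$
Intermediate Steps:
$X{\left(f \right)} = 0$
$X{\left(33 \right)} + \left(-1218 + 1315\right) = 0 + \left(-1218 + 1315\right) = 0 + 97 = 97$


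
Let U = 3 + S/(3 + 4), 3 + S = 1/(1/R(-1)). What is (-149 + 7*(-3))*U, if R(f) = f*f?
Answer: -3230/7 ≈ -461.43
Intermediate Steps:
R(f) = f²
S = -2 (S = -3 + 1/(1/((-1)²)) = -3 + 1/(1/1) = -3 + 1/1 = -3 + 1 = -2)
U = 19/7 (U = 3 - 2/(3 + 4) = 3 - 2/7 = 19/7 ≈ 2.7143)
(-149 + 7*(-3))*U = (-149 + 7*(-3))*(19/7) = (-149 - 21)*(19/7) = -170*19/7 = -3230/7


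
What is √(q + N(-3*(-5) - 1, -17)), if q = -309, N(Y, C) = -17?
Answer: I*√326 ≈ 18.055*I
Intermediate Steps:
√(q + N(-3*(-5) - 1, -17)) = √(-309 - 17) = √(-326) = I*√326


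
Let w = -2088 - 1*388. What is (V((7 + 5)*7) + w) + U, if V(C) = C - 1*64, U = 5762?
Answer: 3306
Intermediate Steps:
w = -2476 (w = -2088 - 388 = -2476)
V(C) = -64 + C (V(C) = C - 64 = -64 + C)
(V((7 + 5)*7) + w) + U = ((-64 + (7 + 5)*7) - 2476) + 5762 = ((-64 + 12*7) - 2476) + 5762 = ((-64 + 84) - 2476) + 5762 = (20 - 2476) + 5762 = -2456 + 5762 = 3306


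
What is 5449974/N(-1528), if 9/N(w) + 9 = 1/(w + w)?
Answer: -24983589145/4584 ≈ -5.4502e+6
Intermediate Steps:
N(w) = 9/(-9 + 1/(2*w)) (N(w) = 9/(-9 + 1/(w + w)) = 9/(-9 + 1/(2*w)))
5449974/N(-1528) = 5449974/((-18*(-1528)/(-1 + 18*(-1528)))) = 5449974/((-18*(-1528)/(-1 - 27504))) = 5449974/((-18*(-1528)/(-27505))) = 5449974/((-18*(-1528)*(-1/27505))) = 5449974/(-27504/27505) = 5449974*(-27505/27504) = -24983589145/4584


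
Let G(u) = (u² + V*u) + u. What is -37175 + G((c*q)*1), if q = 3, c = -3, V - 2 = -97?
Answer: -36248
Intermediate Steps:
V = -95 (V = 2 - 97 = -95)
G(u) = u² - 94*u (G(u) = (u² - 95*u) + u = u² - 94*u)
-37175 + G((c*q)*1) = -37175 + (-3*3*1)*(-94 - 3*3*1) = -37175 + (-9*1)*(-94 - 9*1) = -37175 - 9*(-94 - 9) = -37175 - 9*(-103) = -37175 + 927 = -36248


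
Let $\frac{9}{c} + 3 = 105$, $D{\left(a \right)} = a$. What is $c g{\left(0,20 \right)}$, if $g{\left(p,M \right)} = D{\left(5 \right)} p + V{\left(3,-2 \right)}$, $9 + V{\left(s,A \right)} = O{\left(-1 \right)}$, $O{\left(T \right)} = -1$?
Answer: $- \frac{15}{17} \approx -0.88235$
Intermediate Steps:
$V{\left(s,A \right)} = -10$ ($V{\left(s,A \right)} = -9 - 1 = -10$)
$g{\left(p,M \right)} = -10 + 5 p$ ($g{\left(p,M \right)} = 5 p - 10 = -10 + 5 p$)
$c = \frac{3}{34}$ ($c = \frac{9}{-3 + 105} = \frac{9}{102} = 9 \cdot \frac{1}{102} = \frac{3}{34} \approx 0.088235$)
$c g{\left(0,20 \right)} = \frac{3 \left(-10 + 5 \cdot 0\right)}{34} = \frac{3 \left(-10 + 0\right)}{34} = \frac{3}{34} \left(-10\right) = - \frac{15}{17}$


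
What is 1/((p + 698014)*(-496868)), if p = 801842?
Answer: -1/745230451008 ≈ -1.3419e-12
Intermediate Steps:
1/((p + 698014)*(-496868)) = 1/((801842 + 698014)*(-496868)) = -1/496868/1499856 = (1/1499856)*(-1/496868) = -1/745230451008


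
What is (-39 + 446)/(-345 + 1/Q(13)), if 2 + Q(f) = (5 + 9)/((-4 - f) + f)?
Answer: -4477/3797 ≈ -1.1791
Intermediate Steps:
Q(f) = -11/2 (Q(f) = -2 + (5 + 9)/((-4 - f) + f) = -2 + 14/(-4) = -2 + 14*(-¼) = -2 - 7/2 = -11/2)
(-39 + 446)/(-345 + 1/Q(13)) = (-39 + 446)/(-345 + 1/(-11/2)) = 407/(-345 - 2/11) = 407/(-3797/11) = 407*(-11/3797) = -4477/3797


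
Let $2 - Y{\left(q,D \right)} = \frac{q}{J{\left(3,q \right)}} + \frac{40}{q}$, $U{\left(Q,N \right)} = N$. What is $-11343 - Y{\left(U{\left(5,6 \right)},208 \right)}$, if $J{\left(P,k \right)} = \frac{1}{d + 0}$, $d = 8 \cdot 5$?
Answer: $- \frac{33295}{3} \approx -11098.0$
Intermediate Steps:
$d = 40$
$J{\left(P,k \right)} = \frac{1}{40}$ ($J{\left(P,k \right)} = \frac{1}{40 + 0} = \frac{1}{40}$)
$Y{\left(q,D \right)} = 2 - 40 q - \frac{40}{q}$ ($Y{\left(q,D \right)} = 2 - \left(q \frac{1}{\frac{1}{40}} + \frac{40}{q}\right) = 2 - \left(q 40 + \frac{40}{q}\right) = 2 - \left(40 q + \frac{40}{q}\right) = 2 - 40 q - \frac{40}{q}$)
$-11343 - Y{\left(U{\left(5,6 \right)},208 \right)} = -11343 - \left(2 - 240 - \frac{40}{6}\right) = -11343 - \left(2 - 240 - \frac{20}{3}\right) = -11343 - - \frac{734}{3} = -11343 + \frac{734}{3} = - \frac{33295}{3}$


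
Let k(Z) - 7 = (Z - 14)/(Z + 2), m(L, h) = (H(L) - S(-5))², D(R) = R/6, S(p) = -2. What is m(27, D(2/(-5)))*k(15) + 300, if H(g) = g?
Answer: 106020/17 ≈ 6236.5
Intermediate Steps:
D(R) = R/6 (D(R) = R*(⅙) = R/6)
m(L, h) = (2 + L)² (m(L, h) = (L - 1*(-2))² = (L + 2)² = (2 + L)²)
k(Z) = 7 + (-14 + Z)/(2 + Z) (k(Z) = 7 + (Z - 14)/(Z + 2) = 7 + (-14 + Z)/(2 + Z))
m(27, D(2/(-5)))*k(15) + 300 = (2 + 27)²*(8*15/(2 + 15)) + 300 = 29²*(8*15/17) + 300 = 841*(8*15*(1/17)) + 300 = 841*(120/17) + 300 = 100920/17 + 300 = 106020/17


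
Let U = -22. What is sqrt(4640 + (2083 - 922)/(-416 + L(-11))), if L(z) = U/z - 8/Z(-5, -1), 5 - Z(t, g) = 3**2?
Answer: sqrt(196783457)/206 ≈ 68.097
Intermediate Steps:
Z(t, g) = -4 (Z(t, g) = 5 - 1*3**2 = 5 - 1*9 = 5 - 9 = -4)
L(z) = 2 - 22/z (L(z) = -22/z - 8/(-4) = -22/z - 8*(-1/4) = -22/z + 2 = 2 - 22/z)
sqrt(4640 + (2083 - 922)/(-416 + L(-11))) = sqrt(4640 + (2083 - 922)/(-416 + (2 - 22/(-11)))) = sqrt(4640 + 1161/(-416 + (2 - 22*(-1/11)))) = sqrt(4640 + 1161/(-416 + (2 + 2))) = sqrt(4640 + 1161/(-416 + 4)) = sqrt(4640 + 1161/(-412)) = sqrt(4640 + 1161*(-1/412)) = sqrt(4640 - 1161/412) = sqrt(1910519/412) = sqrt(196783457)/206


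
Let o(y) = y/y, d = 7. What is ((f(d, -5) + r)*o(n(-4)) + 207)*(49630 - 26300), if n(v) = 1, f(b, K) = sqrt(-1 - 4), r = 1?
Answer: 4852640 + 23330*I*sqrt(5) ≈ 4.8526e+6 + 52167.0*I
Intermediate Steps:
f(b, K) = I*sqrt(5) (f(b, K) = sqrt(-5) = I*sqrt(5))
o(y) = 1
((f(d, -5) + r)*o(n(-4)) + 207)*(49630 - 26300) = ((I*sqrt(5) + 1)*1 + 207)*(49630 - 26300) = ((1 + I*sqrt(5))*1 + 207)*23330 = ((1 + I*sqrt(5)) + 207)*23330 = (208 + I*sqrt(5))*23330 = 4852640 + 23330*I*sqrt(5)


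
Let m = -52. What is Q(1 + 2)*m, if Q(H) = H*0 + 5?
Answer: -260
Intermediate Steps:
Q(H) = 5 (Q(H) = 0 + 5 = 5)
Q(1 + 2)*m = 5*(-52) = -260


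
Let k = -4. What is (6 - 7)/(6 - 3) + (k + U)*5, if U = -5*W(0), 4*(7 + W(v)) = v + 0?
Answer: 464/3 ≈ 154.67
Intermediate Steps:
W(v) = -7 + v/4 (W(v) = -7 + (v + 0)/4 = -7 + v/4)
U = 35 (U = -5*(-7 + (1/4)*0) = -5*(-7 + 0) = -5*(-7) = 35)
(6 - 7)/(6 - 3) + (k + U)*5 = (6 - 7)/(6 - 3) + (-4 + 35)*5 = -1/3 + 31*5 = -1*1/3 + 155 = -1/3 + 155 = 464/3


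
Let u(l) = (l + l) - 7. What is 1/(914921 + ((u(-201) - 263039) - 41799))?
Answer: 1/609674 ≈ 1.6402e-6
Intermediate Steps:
u(l) = -7 + 2*l (u(l) = 2*l - 7 = -7 + 2*l)
1/(914921 + ((u(-201) - 263039) - 41799)) = 1/(914921 + (((-7 + 2*(-201)) - 263039) - 41799)) = 1/(914921 + (((-7 - 402) - 263039) - 41799)) = 1/(914921 + ((-409 - 263039) - 41799)) = 1/(914921 + (-263448 - 41799)) = 1/(914921 - 305247) = 1/609674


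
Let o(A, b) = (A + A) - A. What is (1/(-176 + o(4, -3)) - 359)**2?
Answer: 3812939001/29584 ≈ 1.2889e+5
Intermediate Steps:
o(A, b) = A (o(A, b) = 2*A - A = A)
(1/(-176 + o(4, -3)) - 359)**2 = (1/(-176 + 4) - 359)**2 = (1/(-172) - 359)**2 = (-1/172 - 359)**2 = (-61749/172)**2 = 3812939001/29584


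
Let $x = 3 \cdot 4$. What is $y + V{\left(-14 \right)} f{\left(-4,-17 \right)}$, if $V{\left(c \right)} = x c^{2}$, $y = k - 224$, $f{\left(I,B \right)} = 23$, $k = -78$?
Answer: $53794$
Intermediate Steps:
$x = 12$
$y = -302$ ($y = -78 - 224 = -302$)
$V{\left(c \right)} = 12 c^{2}$
$y + V{\left(-14 \right)} f{\left(-4,-17 \right)} = -302 + 12 \left(-14\right)^{2} \cdot 23 = -302 + 12 \cdot 196 \cdot 23 = -302 + 2352 \cdot 23 = -302 + 54096 = 53794$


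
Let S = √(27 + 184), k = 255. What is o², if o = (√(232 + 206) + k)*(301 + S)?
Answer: (76755 + √92418 + 255*√211 + 301*√438)² ≈ 7.5799e+9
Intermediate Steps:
S = √211 ≈ 14.526
o = (255 + √438)*(301 + √211) (o = (√(232 + 206) + 255)*(301 + √211) = (√438 + 255)*(301 + √211) = (255 + √438)*(301 + √211) ≈ 87063.)
o² = (76755 + √92418 + 255*√211 + 301*√438)²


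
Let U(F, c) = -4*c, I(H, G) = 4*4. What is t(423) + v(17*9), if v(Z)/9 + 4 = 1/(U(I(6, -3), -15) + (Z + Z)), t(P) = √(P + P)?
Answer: -4389/122 + 3*√94 ≈ -6.8893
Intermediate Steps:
I(H, G) = 16
t(P) = √2*√P (t(P) = √(2*P) = √2*√P)
v(Z) = -36 + 9/(60 + 2*Z) (v(Z) = -36 + 9/(-4*(-15) + (Z + Z)) = -36 + 9/(60 + 2*Z))
t(423) + v(17*9) = √2*√423 + 9*(-239 - 136*9)/(2*(30 + 17*9)) = √2*(3*√47) + 9*(-239 - 8*153)/(2*(30 + 153)) = 3*√94 + (9/2)*(-239 - 1224)/183 = 3*√94 + (9/2)*(1/183)*(-1463) = 3*√94 - 4389/122 = -4389/122 + 3*√94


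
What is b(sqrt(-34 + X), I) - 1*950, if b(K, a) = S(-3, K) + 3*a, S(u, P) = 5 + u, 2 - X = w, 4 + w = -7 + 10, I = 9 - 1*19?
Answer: -978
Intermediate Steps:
I = -10 (I = 9 - 19 = -10)
w = -1 (w = -4 + (-7 + 10) = -4 + 3 = -1)
X = 3 (X = 2 - 1*(-1) = 2 + 1 = 3)
b(K, a) = 2 + 3*a (b(K, a) = (5 - 3) + 3*a = 2 + 3*a)
b(sqrt(-34 + X), I) - 1*950 = (2 + 3*(-10)) - 1*950 = (2 - 30) - 950 = -28 - 950 = -978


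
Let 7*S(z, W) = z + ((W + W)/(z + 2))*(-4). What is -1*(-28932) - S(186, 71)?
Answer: 9510028/329 ≈ 28906.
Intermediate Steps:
S(z, W) = z/7 - 8*W/(7*(2 + z)) (S(z, W) = (z + ((W + W)/(z + 2))*(-4))/7 = (z + ((2*W)/(2 + z))*(-4))/7 = (z + (2*W/(2 + z))*(-4))/7 = (z - 8*W/(2 + z))/7 = z/7 - 8*W/(7*(2 + z)))
-1*(-28932) - S(186, 71) = -1*(-28932) - (186² - 8*71 + 2*186)/(7*(2 + 186)) = 28932 - (34596 - 568 + 372)/(7*188) = 28932 - 34400/(7*188) = 28932 - 1*8600/329 = 28932 - 8600/329 = 9510028/329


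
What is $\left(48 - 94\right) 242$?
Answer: $-11132$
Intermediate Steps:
$\left(48 - 94\right) 242 = \left(-46\right) 242 = -11132$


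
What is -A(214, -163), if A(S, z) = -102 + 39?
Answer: 63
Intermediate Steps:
A(S, z) = -63
-A(214, -163) = -1*(-63) = 63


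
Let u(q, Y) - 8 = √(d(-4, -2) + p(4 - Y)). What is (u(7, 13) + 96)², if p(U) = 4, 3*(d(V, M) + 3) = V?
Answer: (312 + I*√3)²/9 ≈ 10816.0 + 120.09*I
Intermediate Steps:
d(V, M) = -3 + V/3
u(q, Y) = 8 + I*√3/3 (u(q, Y) = 8 + √((-3 + (⅓)*(-4)) + 4) = 8 + √((-3 - 4/3) + 4) = 8 + √(-13/3 + 4) = 8 + √(-⅓) = 8 + I*√3/3)
(u(7, 13) + 96)² = ((8 + I*√3/3) + 96)² = (104 + I*√3/3)²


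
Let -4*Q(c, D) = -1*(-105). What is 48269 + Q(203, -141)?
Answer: 192971/4 ≈ 48243.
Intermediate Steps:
Q(c, D) = -105/4 (Q(c, D) = -(-1)*(-105)/4 = -¼*105 = -105/4)
48269 + Q(203, -141) = 48269 - 105/4 = 192971/4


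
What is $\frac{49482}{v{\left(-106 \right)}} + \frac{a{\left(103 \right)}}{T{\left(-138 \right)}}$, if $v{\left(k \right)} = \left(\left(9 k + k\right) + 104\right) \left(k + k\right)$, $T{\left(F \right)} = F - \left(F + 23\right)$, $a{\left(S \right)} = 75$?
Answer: $- \frac{7031157}{2330728} \approx -3.0167$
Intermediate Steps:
$T{\left(F \right)} = -23$ ($T{\left(F \right)} = F - \left(23 + F\right) = -23$)
$v{\left(k \right)} = 2 k \left(104 + 10 k\right)$ ($v{\left(k \right)} = \left(10 k + 104\right) 2 k = \left(104 + 10 k\right) 2 k = 2 k \left(104 + 10 k\right)$)
$\frac{49482}{v{\left(-106 \right)}} + \frac{a{\left(103 \right)}}{T{\left(-138 \right)}} = \frac{49482}{4 \left(-106\right) \left(52 + 5 \left(-106\right)\right)} + \frac{75}{-23} = \frac{49482}{4 \left(-106\right) \left(52 - 530\right)} + 75 \left(- \frac{1}{23}\right) = \frac{49482}{4 \left(-106\right) \left(-478\right)} - \frac{75}{23} = \frac{49482}{202672} - \frac{75}{23} = 49482 \cdot \frac{1}{202672} - \frac{75}{23} = \frac{24741}{101336} - \frac{75}{23} = - \frac{7031157}{2330728}$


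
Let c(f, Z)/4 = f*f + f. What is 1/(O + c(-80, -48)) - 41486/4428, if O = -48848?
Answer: -81478873/8696592 ≈ -9.3691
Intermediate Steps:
c(f, Z) = 4*f + 4*f**2 (c(f, Z) = 4*(f*f + f) = 4*(f**2 + f) = 4*(f + f**2) = 4*f + 4*f**2)
1/(O + c(-80, -48)) - 41486/4428 = 1/(-48848 + 4*(-80)*(1 - 80)) - 41486/4428 = 1/(-48848 + 4*(-80)*(-79)) - 41486/4428 = 1/(-48848 + 25280) - 1*20743/2214 = 1/(-23568) - 20743/2214 = -1/23568 - 20743/2214 = -81478873/8696592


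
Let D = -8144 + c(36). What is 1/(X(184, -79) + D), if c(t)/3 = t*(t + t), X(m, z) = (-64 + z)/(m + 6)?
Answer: -190/70063 ≈ -0.0027118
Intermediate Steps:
X(m, z) = (-64 + z)/(6 + m)
c(t) = 6*t² (c(t) = 3*(t*(t + t)) = 3*(t*(2*t)) = 3*(2*t²) = 6*t²)
D = -368 (D = -8144 + 6*36² = -8144 + 6*1296 = -8144 + 7776 = -368)
1/(X(184, -79) + D) = 1/((-64 - 79)/(6 + 184) - 368) = 1/(-143/190 - 368) = 1/(-70063/190) = -190/70063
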